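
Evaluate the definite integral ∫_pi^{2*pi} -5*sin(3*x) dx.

10/3

An antiderivative is F(x) = 5*cos(3*x)/3.
Then F(2*pi) - F(pi) = (5/3) - (-5/3) = 10/3.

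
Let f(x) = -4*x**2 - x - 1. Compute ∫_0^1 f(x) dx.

-17/6

By the power rule, an antiderivative is F(x) = -4*x**3/3 - x**2/2 - x.
Then F(1) - F(0) = (-17/6) - (0) = -17/6.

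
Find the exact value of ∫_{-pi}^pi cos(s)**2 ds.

Use the identity cos^2(s) = (1 + cos(2*s))/2.
An antiderivative is F(s) = s/2 + sin(2*s)/4.
Then F(pi) - F(-pi) = (pi/2) - (-pi/2) = pi.

pi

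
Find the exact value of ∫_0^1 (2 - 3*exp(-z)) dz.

-1 + 3*exp(-1)

An antiderivative is F(z) = 2*z + 3*exp(-z).
Then F(1) - F(0) = (3*exp(-1) + 2) - (3) = -1 + 3*exp(-1).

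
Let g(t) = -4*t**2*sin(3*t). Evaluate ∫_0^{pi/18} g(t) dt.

-4*sqrt(3)/27 - 2*pi/81 + sqrt(3)*pi**2/486 + 8/27

Integrate by parts twice (u = t^2, dv = -4*sin(3*t) dt).
An antiderivative is F(t) = 4*t**2*cos(3*t)/3 - 8*t*sin(3*t)/9 - 8*cos(3*t)/27.
Then F(pi/18) - F(0) = (-4*sqrt(3)/27 - 2*pi/81 + sqrt(3)*pi**2/486) - (-8/27) = -4*sqrt(3)/27 - 2*pi/81 + sqrt(3)*pi**2/486 + 8/27.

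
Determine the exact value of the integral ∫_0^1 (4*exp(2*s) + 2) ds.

2*exp(2)

An antiderivative is F(s) = 2*exp(2*s) + 2*s.
Then F(1) - F(0) = (2 + 2*exp(2)) - (2) = 2*exp(2).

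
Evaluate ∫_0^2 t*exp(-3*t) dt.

(-7 + exp(6))*exp(-6)/9

Integrate by parts once (u = t, dv = exp(-3*t) dt).
An antiderivative is F(t) = (-3*t - 1)*exp(-3*t)/9.
Then F(2) - F(0) = (-7*exp(-6)/9) - (-1/9) = (-7 + exp(6))*exp(-6)/9.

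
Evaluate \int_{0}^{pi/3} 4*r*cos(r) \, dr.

-2 + 2*sqrt(3)*pi/3

Integrate by parts once (u = r, dv = 4*cos(r) dr).
An antiderivative is F(r) = 4*r*sin(r) + 4*cos(r).
Then F(pi/3) - F(0) = (2 + 2*sqrt(3)*pi/3) - (4) = -2 + 2*sqrt(3)*pi/3.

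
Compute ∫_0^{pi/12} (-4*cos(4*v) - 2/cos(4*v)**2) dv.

-sqrt(3)

An antiderivative is F(v) = -sin(4*v) - tan(4*v)/2.
Then F(pi/12) - F(0) = (-sqrt(3)) - (0) = -sqrt(3).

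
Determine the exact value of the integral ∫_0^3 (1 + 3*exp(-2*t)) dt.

An antiderivative is F(t) = t - 3*exp(-2*t)/2.
Then F(3) - F(0) = (3 - 3*exp(-6)/2) - (-3/2) = 9/2 - 3*exp(-6)/2.

9/2 - 3*exp(-6)/2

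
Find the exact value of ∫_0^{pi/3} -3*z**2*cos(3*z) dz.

Integrate by parts twice (u = z^2, dv = -3*cos(3*z) dz).
An antiderivative is F(z) = -z**2*sin(3*z) - 2*z*cos(3*z)/3 + 2*sin(3*z)/9.
Then F(pi/3) - F(0) = (2*pi/9) - (0) = 2*pi/9.

2*pi/9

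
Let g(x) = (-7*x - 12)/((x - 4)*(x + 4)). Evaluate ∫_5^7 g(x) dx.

Factor the denominator: x**2 - 16 = (x + 4)(x - 4).
Partial fractions: (-7*x - 12)/((x - 4)*(x + 4)) = -2/(x + 4) - 5/(x - 4).
An antiderivative is F(x) = -5*log(x - 4) - 2*log(x + 4).
Then F(7) - F(5) = (-5*log(3) - 2*log(11)) - (-log(81)) = -2*log(11) - log(3).

-2*log(11) - log(3)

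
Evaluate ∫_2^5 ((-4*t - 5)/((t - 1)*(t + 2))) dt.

-4*log(2) - log(7)

Factor the denominator: t**2 + t - 2 = (t + 2)(t - 1).
Partial fractions: (-4*t - 5)/((t - 1)*(t + 2)) = -1/(t + 2) - 3/(t - 1).
An antiderivative is F(t) = -3*log(t - 1) - log(t + 2).
Then F(5) - F(2) = (-6*log(2) - log(7)) - (-log(4)) = -4*log(2) - log(7).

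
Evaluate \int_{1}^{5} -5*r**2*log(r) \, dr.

Integrate by parts once (u = ln r, dv = -5*r**2 dr).
An antiderivative is F(r) = -5*r**3*(3*log(r) - 1)/9.
Then F(5) - F(1) = (625/9 - 625*log(5)/3) - (5/9) = 620/9 - 625*log(5)/3.

620/9 - 625*log(5)/3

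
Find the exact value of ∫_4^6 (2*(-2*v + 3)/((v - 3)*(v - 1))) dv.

-log(45)

Factor the denominator: v**2 - 4*v + 3 = (v - 1)(v - 3).
Partial fractions: 2*(-2*v + 3)/((v - 3)*(v - 1)) = -1/(v - 1) - 3/(v - 3).
An antiderivative is F(v) = -3*log(v - 3) - log(v - 1).
Then F(6) - F(4) = (-3*log(3) - log(5)) - (-log(3)) = -log(45).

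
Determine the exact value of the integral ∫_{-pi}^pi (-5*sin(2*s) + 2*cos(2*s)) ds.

An antiderivative is F(s) = sin(2*s) + 5*cos(2*s)/2.
Then F(pi) - F(-pi) = (5/2) - (5/2) = 0.

0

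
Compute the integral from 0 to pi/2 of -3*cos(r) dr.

An antiderivative is F(r) = -3*sin(r).
Then F(pi/2) - F(0) = (-3) - (0) = -3.

-3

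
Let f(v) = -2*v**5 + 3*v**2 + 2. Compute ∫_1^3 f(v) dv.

By the power rule, an antiderivative is F(v) = -v**6/3 + v**3 + 2*v.
Then F(3) - F(1) = (-210) - (8/3) = -638/3.

-638/3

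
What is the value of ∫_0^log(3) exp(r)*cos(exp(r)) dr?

-sin(1) + sin(3)

Let u = exp(r), so du = exp(r) dr. When r = 0, u = 1; when r = log(3), u = 3.
The integral becomes ∫ cos(u) du from 1 to 3, with antiderivative sin(u).
Back in r: F(r) = sin(exp(r)).
Then F(log(3)) - F(0) = (sin(3)) - (sin(1)) = -sin(1) + sin(3).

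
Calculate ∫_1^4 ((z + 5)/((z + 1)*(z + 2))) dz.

-7*log(2) + 4*log(5)

Factor the denominator: z**2 + 3*z + 2 = (z + 2)(z + 1).
Partial fractions: (z + 5)/((z + 1)*(z + 2)) = -3/(z + 2) + 4/(z + 1).
An antiderivative is F(z) = 4*log(z + 1) - 3*log(z + 2).
Then F(4) - F(1) = (-3*log(3) - 3*log(2) + 4*log(5)) - (log(16/27)) = -7*log(2) + 4*log(5).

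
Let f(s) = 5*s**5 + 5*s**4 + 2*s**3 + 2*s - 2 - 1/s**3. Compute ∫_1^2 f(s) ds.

By the power rule, an antiderivative is F(s) = 5*s**6/6 + s**5 + s**4/2 + s**2 - 2*s + 1/(2*s**2).
Then F(2) - F(1) = (2243/24) - (11/6) = 733/8.

733/8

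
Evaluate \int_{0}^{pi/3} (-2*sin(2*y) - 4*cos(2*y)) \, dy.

An antiderivative is F(y) = -2*sin(2*y) + cos(2*y).
Then F(pi/3) - F(0) = (-sqrt(3) - 1/2) - (1) = -sqrt(3) - 3/2.

-sqrt(3) - 3/2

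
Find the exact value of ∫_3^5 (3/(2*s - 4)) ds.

3*log(3)/2

An antiderivative is F(s) = 3*log(2*s - 4)/2.
Then F(5) - F(3) = (3*log(6)/2) - (3*log(2)/2) = 3*log(3)/2.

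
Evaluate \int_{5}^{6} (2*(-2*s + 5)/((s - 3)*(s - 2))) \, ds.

Factor the denominator: s**2 - 5*s + 6 = (s - 2)(s - 3).
Partial fractions: 2*(-2*s + 5)/((s - 3)*(s - 2)) = -2/(s - 2) - 2/(s - 3).
An antiderivative is F(s) = -2*log(s - 3) - 2*log(s - 2).
Then F(6) - F(5) = (-4*log(2) - 2*log(3)) - (-log(36)) = -log(4).

-log(4)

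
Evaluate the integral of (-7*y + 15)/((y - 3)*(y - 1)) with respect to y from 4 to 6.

-4*log(5) + log(3)

Factor the denominator: y**2 - 4*y + 3 = (y - 1)(y - 3).
Partial fractions: (-7*y + 15)/((y - 3)*(y - 1)) = -4/(y - 1) - 3/(y - 3).
An antiderivative is F(y) = -3*log(y - 3) - 4*log(y - 1).
Then F(6) - F(4) = (-4*log(5) - 3*log(3)) - (-log(81)) = -4*log(5) + log(3).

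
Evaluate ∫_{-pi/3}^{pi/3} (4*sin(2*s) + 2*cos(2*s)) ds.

An antiderivative is F(s) = sin(2*s) - 2*cos(2*s).
Then F(pi/3) - F(-pi/3) = (sqrt(3)/2 + 1) - (1 - sqrt(3)/2) = sqrt(3).

sqrt(3)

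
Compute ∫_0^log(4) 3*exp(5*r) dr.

3069/5

Let u = exp(r), so du = exp(r) dr. When r = 0, u = 1; when r = log(4), u = 4.
The integral becomes 3·∫ u**4 du from 1 to 4, with antiderivative 3*u**5/5.
Back in r: F(r) = 3*exp(5*r)/5.
Then F(log(4)) - F(0) = (3072/5) - (3/5) = 3069/5.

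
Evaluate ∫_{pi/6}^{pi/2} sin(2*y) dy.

An antiderivative is F(y) = -cos(2*y)/2.
Then F(pi/2) - F(pi/6) = (1/2) - (-1/4) = 3/4.

3/4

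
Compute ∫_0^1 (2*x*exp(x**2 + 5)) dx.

Let u = x**2 + 5, so du = 2*x dx. When x = 0, u = 5; when x = 1, u = 6.
The integral becomes ∫ exp(u) du from 5 to 6, with antiderivative exp(u).
Back in x: F(x) = exp(x**2 + 5).
Then F(1) - F(0) = (exp(6)) - (exp(5)) = -exp(5) + exp(6).

-exp(5) + exp(6)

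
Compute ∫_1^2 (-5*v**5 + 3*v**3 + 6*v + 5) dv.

-109/4

By the power rule, an antiderivative is F(v) = -5*v**6/6 + 3*v**4/4 + 3*v**2 + 5*v.
Then F(2) - F(1) = (-58/3) - (95/12) = -109/4.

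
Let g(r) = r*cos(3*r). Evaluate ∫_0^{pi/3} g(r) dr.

Integrate by parts once (u = r, dv = cos(3*r) dr).
An antiderivative is F(r) = r*sin(3*r)/3 + cos(3*r)/9.
Then F(pi/3) - F(0) = (-1/9) - (1/9) = -2/9.

-2/9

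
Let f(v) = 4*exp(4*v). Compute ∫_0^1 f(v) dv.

Let u = 4*v, so du = 4 dv. When v = 0, u = 0; when v = 1, u = 4.
The integral becomes ∫ exp(u) du from 0 to 4, with antiderivative exp(u).
Back in v: F(v) = exp(4*v).
Then F(1) - F(0) = (exp(4)) - (1) = -1 + exp(4).

-1 + exp(4)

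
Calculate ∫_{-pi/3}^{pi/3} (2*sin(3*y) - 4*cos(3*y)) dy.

An antiderivative is F(y) = -4*sin(3*y)/3 - 2*cos(3*y)/3.
Then F(pi/3) - F(-pi/3) = (2/3) - (2/3) = 0.

0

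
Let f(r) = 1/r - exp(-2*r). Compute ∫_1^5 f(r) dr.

-exp(-2)/2 + exp(-10)/2 + log(5)

An antiderivative is F(r) = log(r) + exp(-2*r)/2.
Then F(5) - F(1) = (exp(-10)/2 + log(5)) - (exp(-2)/2) = -exp(-2)/2 + exp(-10)/2 + log(5).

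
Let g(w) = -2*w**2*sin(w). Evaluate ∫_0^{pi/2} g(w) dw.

4 - 2*pi

Integrate by parts twice (u = w^2, dv = -2*sin(w) dw).
An antiderivative is F(w) = 2*w**2*cos(w) - 4*w*sin(w) - 4*cos(w).
Then F(pi/2) - F(0) = (-2*pi) - (-4) = 4 - 2*pi.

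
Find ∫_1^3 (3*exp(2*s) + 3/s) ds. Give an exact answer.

An antiderivative is F(s) = 3*exp(2*s)/2 + 3*log(s).
Then F(3) - F(1) = (log(27) + 3*exp(6)/2) - (3*exp(2)/2) = -3*exp(2)/2 + log(27) + 3*exp(6)/2.

-3*exp(2)/2 + log(27) + 3*exp(6)/2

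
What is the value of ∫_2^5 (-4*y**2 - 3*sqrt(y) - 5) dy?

By the power rule, an antiderivative is F(y) = -2*y**(3/2) - 4*y**3/3 - 5*y.
Then F(5) - F(2) = (-575/3 - 10*sqrt(5)) - (-62/3 - 4*sqrt(2)) = -171 - 10*sqrt(5) + 4*sqrt(2).

-171 - 10*sqrt(5) + 4*sqrt(2)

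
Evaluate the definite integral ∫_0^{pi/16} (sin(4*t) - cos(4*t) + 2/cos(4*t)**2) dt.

An antiderivative is F(t) = -sin(4*t)/4 - cos(4*t)/4 + tan(4*t)/2.
Then F(pi/16) - F(0) = (1/2 - sqrt(2)/4) - (-1/4) = 3/4 - sqrt(2)/4.

3/4 - sqrt(2)/4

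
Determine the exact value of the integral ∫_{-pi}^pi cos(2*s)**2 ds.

pi

Use the identity cos^2(2*s) = (1 + cos(4*s))/2.
An antiderivative is F(s) = s/2 + sin(4*s)/8.
Then F(pi) - F(-pi) = (pi/2) - (-pi/2) = pi.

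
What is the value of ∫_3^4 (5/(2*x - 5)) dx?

5*log(3)/2

An antiderivative is F(x) = 5*log(2*x - 5)/2.
Then F(4) - F(3) = (5*log(3)/2) - (0) = 5*log(3)/2.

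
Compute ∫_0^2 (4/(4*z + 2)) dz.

log(5)

An antiderivative is F(z) = log(4*z + 2).
Then F(2) - F(0) = (log(10)) - (log(2)) = log(5).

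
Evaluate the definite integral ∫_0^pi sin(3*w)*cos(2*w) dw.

Use the identity sin(3*w)cos(2*w) = [sin(5*w) + sin(w)]/2.
An antiderivative is F(w) = -cos(w)/2 - cos(5*w)/10.
Then F(pi) - F(0) = (3/5) - (-3/5) = 6/5.

6/5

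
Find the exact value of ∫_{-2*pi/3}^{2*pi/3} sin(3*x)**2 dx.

2*pi/3

Use the identity sin^2(3*x) = (1 - cos(6*x))/2.
An antiderivative is F(x) = x/2 - sin(6*x)/12.
Then F(2*pi/3) - F(-2*pi/3) = (pi/3) - (-pi/3) = 2*pi/3.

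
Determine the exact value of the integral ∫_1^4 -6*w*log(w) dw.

45/2 - 96*log(2)

Integrate by parts once (u = ln w, dv = -6*w dw).
An antiderivative is F(w) = -3*w**2*(2*log(w) - 1)/2.
Then F(4) - F(1) = (24 - 96*log(2)) - (3/2) = 45/2 - 96*log(2).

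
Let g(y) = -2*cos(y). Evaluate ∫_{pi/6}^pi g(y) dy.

1

An antiderivative is F(y) = -2*sin(y).
Then F(pi) - F(pi/6) = (0) - (-1) = 1.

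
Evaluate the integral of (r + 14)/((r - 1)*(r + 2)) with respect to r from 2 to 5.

-4*log(7) + 18*log(2)

Factor the denominator: r**2 + r - 2 = (r + 2)(r - 1).
Partial fractions: (r + 14)/((r - 1)*(r + 2)) = -4/(r + 2) + 5/(r - 1).
An antiderivative is F(r) = 5*log(r - 1) - 4*log(r + 2).
Then F(5) - F(2) = (-4*log(7) + 10*log(2)) - (-8*log(2)) = -4*log(7) + 18*log(2).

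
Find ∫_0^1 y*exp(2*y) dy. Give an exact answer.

1/4 + exp(2)/4

Integrate by parts once (u = y, dv = exp(2*y) dy).
An antiderivative is F(y) = (2*y - 1)*exp(2*y)/4.
Then F(1) - F(0) = (exp(2)/4) - (-1/4) = 1/4 + exp(2)/4.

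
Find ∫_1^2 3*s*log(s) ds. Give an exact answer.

-9/4 + log(64)

Integrate by parts once (u = ln s, dv = 3*s ds).
An antiderivative is F(s) = 3*s**2*(2*log(s) - 1)/4.
Then F(2) - F(1) = (-3 + log(64)) - (-3/4) = -9/4 + log(64).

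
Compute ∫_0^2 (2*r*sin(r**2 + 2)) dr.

Let u = r**2 + 2, so du = 2*r dr. When r = 0, u = 2; when r = 2, u = 6.
The integral becomes ∫ sin(u) du from 2 to 6, with antiderivative -cos(u).
Back in r: F(r) = -cos(r**2 + 2).
Then F(2) - F(0) = (-cos(6)) - (-cos(2)) = -cos(6) + cos(2).

-cos(6) + cos(2)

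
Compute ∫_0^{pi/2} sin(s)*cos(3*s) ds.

Use the identity sin(s)cos(3*s) = [sin(4*s) + sin(-2*s)]/2.
An antiderivative is F(s) = cos(2*s)/4 - cos(4*s)/8.
Then F(pi/2) - F(0) = (-3/8) - (1/8) = -1/2.

-1/2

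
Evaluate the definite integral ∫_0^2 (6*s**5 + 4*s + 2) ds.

76

By the power rule, an antiderivative is F(s) = s**6 + 2*s**2 + 2*s.
Then F(2) - F(0) = (76) - (0) = 76.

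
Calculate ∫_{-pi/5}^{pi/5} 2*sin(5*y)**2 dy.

2*pi/5

Use the identity sin^2(5*y) = (1 - cos(10*y))/2.
An antiderivative is F(y) = y - sin(10*y)/10.
Then F(pi/5) - F(-pi/5) = (pi/5) - (-pi/5) = 2*pi/5.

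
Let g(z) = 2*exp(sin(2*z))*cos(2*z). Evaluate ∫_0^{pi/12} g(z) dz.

-1 + exp(1/2)

Let u = sin(2*z), so du = 2*cos(2*z) dz. When z = 0, u = 0; when z = pi/12, u = 1/2.
The integral becomes ∫ exp(u) du from 0 to 1/2, with antiderivative exp(u).
Back in z: F(z) = exp(sin(2*z)).
Then F(pi/12) - F(0) = (exp(1/2)) - (1) = -1 + exp(1/2).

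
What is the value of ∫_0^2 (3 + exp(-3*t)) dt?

19/3 - exp(-6)/3

An antiderivative is F(t) = 3*t - exp(-3*t)/3.
Then F(2) - F(0) = (6 - exp(-6)/3) - (-1/3) = 19/3 - exp(-6)/3.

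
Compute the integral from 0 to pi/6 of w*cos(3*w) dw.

-1/9 + pi/18

Integrate by parts once (u = w, dv = cos(3*w) dw).
An antiderivative is F(w) = w*sin(3*w)/3 + cos(3*w)/9.
Then F(pi/6) - F(0) = (pi/18) - (1/9) = -1/9 + pi/18.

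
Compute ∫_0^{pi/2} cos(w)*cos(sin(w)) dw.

Let u = sin(w), so du = cos(w) dw. When w = 0, u = 0; when w = pi/2, u = 1.
The integral becomes ∫ cos(u) du from 0 to 1, with antiderivative sin(u).
Back in w: F(w) = sin(sin(w)).
Then F(pi/2) - F(0) = (sin(1)) - (0) = sin(1).

sin(1)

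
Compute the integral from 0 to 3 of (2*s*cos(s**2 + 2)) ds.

sin(11) - sin(2)

Let u = s**2 + 2, so du = 2*s ds. When s = 0, u = 2; when s = 3, u = 11.
The integral becomes ∫ cos(u) du from 2 to 11, with antiderivative sin(u).
Back in s: F(s) = sin(s**2 + 2).
Then F(3) - F(0) = (sin(11)) - (sin(2)) = sin(11) - sin(2).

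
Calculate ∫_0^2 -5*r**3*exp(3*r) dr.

-230*exp(6)/27 - 10/27

Integrate by parts 3 times (u = r^3, dv = -5*exp(3*r) dr).
An antiderivative is F(r) = (-45*r**3 + 45*r**2 - 30*r + 10)*exp(3*r)/27.
Then F(2) - F(0) = (-230*exp(6)/27) - (10/27) = -230*exp(6)/27 - 10/27.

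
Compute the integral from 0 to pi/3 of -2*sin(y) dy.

An antiderivative is F(y) = 2*cos(y).
Then F(pi/3) - F(0) = (1) - (2) = -1.

-1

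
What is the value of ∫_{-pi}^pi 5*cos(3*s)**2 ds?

Use the identity cos^2(3*s) = (1 + cos(6*s))/2.
An antiderivative is F(s) = 5*s/2 + 5*sin(6*s)/12.
Then F(pi) - F(-pi) = (5*pi/2) - (-5*pi/2) = 5*pi.

5*pi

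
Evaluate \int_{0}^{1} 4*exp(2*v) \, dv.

An antiderivative is F(v) = 2*exp(2*v).
Then F(1) - F(0) = (2*exp(2)) - (2) = -2 + 2*exp(2).

-2 + 2*exp(2)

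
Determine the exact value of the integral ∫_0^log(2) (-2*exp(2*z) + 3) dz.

-3 + 3*log(2)

An antiderivative is F(z) = -exp(2*z) + 3*z.
Then F(log(2)) - F(0) = (-4 + log(8)) - (-1) = -3 + 3*log(2).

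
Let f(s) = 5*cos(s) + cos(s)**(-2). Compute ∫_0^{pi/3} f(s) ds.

7*sqrt(3)/2

An antiderivative is F(s) = 5*sin(s) + tan(s).
Then F(pi/3) - F(0) = (7*sqrt(3)/2) - (0) = 7*sqrt(3)/2.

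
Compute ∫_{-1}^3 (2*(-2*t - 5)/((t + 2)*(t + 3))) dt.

-2*log(5) - 2*log(3)

Factor the denominator: t**2 + 5*t + 6 = (t + 3)(t + 2).
Partial fractions: 2*(-2*t - 5)/((t + 2)*(t + 3)) = -2/(t + 3) - 2/(t + 2).
An antiderivative is F(t) = -2*log(t + 2) - 2*log(t + 3).
Then F(3) - F(-1) = (-2*log(5) - 2*log(3) - 2*log(2)) - (-log(4)) = -2*log(5) - 2*log(3).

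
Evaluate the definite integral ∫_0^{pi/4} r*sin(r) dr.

Integrate by parts once (u = r, dv = sin(r) dr).
An antiderivative is F(r) = -r*cos(r) + sin(r).
Then F(pi/4) - F(0) = (sqrt(2)*(4 - pi)/8) - (0) = sqrt(2)*(4 - pi)/8.

sqrt(2)*(4 - pi)/8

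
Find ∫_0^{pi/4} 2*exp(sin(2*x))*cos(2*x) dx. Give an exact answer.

Let u = sin(2*x), so du = 2*cos(2*x) dx. When x = 0, u = 0; when x = pi/4, u = 1.
The integral becomes ∫ exp(u) du from 0 to 1, with antiderivative exp(u).
Back in x: F(x) = exp(sin(2*x)).
Then F(pi/4) - F(0) = (E) - (1) = -1 + E.

-1 + E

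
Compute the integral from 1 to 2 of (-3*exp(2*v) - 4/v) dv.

-3*exp(4)/2 - log(16) + 3*exp(2)/2

An antiderivative is F(v) = -3*exp(2*v)/2 - 4*log(v).
Then F(2) - F(1) = (-3*exp(4)/2 - log(16)) - (-3*exp(2)/2) = -3*exp(4)/2 - log(16) + 3*exp(2)/2.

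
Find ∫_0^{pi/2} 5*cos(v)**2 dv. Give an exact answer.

5*pi/4

Use the identity cos^2(v) = (1 + cos(2*v))/2.
An antiderivative is F(v) = 5*v/2 + 5*sin(2*v)/4.
Then F(pi/2) - F(0) = (5*pi/4) - (0) = 5*pi/4.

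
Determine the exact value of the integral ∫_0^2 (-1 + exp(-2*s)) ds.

An antiderivative is F(s) = -s - exp(-2*s)/2.
Then F(2) - F(0) = (-2 - exp(-4)/2) - (-1/2) = -3/2 - exp(-4)/2.

-3/2 - exp(-4)/2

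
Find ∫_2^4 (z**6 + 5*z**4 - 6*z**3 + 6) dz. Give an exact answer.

20764/7

By the power rule, an antiderivative is F(z) = z**7/7 + z**5 - 3*z**4/2 + 6*z.
Then F(4) - F(2) = (21032/7) - (268/7) = 20764/7.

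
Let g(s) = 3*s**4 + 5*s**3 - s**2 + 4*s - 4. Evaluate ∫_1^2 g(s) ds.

2221/60

By the power rule, an antiderivative is F(s) = 3*s**5/5 + 5*s**4/4 - s**3/3 + 2*s**2 - 4*s.
Then F(2) - F(1) = (548/15) - (-29/60) = 2221/60.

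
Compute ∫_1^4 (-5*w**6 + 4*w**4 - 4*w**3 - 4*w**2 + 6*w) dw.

-391221/35

By the power rule, an antiderivative is F(w) = -5*w**7/7 + 4*w**5/5 - w**4 - 4*w**3/3 + 3*w**2.
Then F(4) - F(1) = (-1173584/105) - (79/105) = -391221/35.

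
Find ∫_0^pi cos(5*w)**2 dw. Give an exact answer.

pi/2

Use the identity cos^2(5*w) = (1 + cos(10*w))/2.
An antiderivative is F(w) = w/2 + sin(10*w)/20.
Then F(pi) - F(0) = (pi/2) - (0) = pi/2.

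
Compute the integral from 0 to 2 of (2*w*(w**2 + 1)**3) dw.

Let u = w**2 + 1, so du = 2*w dw. When w = 0, u = 1; when w = 2, u = 5.
The integral becomes ∫ u**3 du from 1 to 5, with antiderivative u**4/4.
Back in w: F(w) = (w**2 + 1)**4/4.
Then F(2) - F(0) = (625/4) - (1/4) = 156.

156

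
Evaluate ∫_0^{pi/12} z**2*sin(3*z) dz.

-2/27 - sqrt(2)*pi**2/864 + sqrt(2)*pi/108 + sqrt(2)/27

Integrate by parts twice (u = z^2, dv = sin(3*z) dz).
An antiderivative is F(z) = -z**2*cos(3*z)/3 + 2*z*sin(3*z)/9 + 2*cos(3*z)/27.
Then F(pi/12) - F(0) = (sqrt(2)*(-pi**2 + 8*pi + 32)/864) - (2/27) = -2/27 - sqrt(2)*pi**2/864 + sqrt(2)*pi/108 + sqrt(2)/27.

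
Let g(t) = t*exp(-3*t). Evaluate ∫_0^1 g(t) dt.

Integrate by parts once (u = t, dv = exp(-3*t) dt).
An antiderivative is F(t) = (-3*t - 1)*exp(-3*t)/9.
Then F(1) - F(0) = (-4*exp(-3)/9) - (-1/9) = (-4 + exp(3))*exp(-3)/9.

(-4 + exp(3))*exp(-3)/9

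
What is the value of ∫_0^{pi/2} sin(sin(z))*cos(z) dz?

Let u = sin(z), so du = cos(z) dz. When z = 0, u = 0; when z = pi/2, u = 1.
The integral becomes ∫ sin(u) du from 0 to 1, with antiderivative -cos(u).
Back in z: F(z) = -cos(sin(z)).
Then F(pi/2) - F(0) = (-cos(1)) - (-1) = 1 - cos(1).

1 - cos(1)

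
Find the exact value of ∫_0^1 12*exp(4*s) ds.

Let u = 4*s, so du = 4 ds. When s = 0, u = 0; when s = 1, u = 4.
The integral becomes 3·∫ exp(u) du from 0 to 4, with antiderivative 3*exp(u).
Back in s: F(s) = 3*exp(4*s).
Then F(1) - F(0) = (3*exp(4)) - (3) = -3 + 3*exp(4).

-3 + 3*exp(4)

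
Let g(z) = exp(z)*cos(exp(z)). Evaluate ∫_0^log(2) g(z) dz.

-sin(1) + sin(2)

Let u = exp(z), so du = exp(z) dz. When z = 0, u = 1; when z = log(2), u = 2.
The integral becomes ∫ cos(u) du from 1 to 2, with antiderivative sin(u).
Back in z: F(z) = sin(exp(z)).
Then F(log(2)) - F(0) = (sin(2)) - (sin(1)) = -sin(1) + sin(2).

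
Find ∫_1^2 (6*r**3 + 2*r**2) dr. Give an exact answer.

163/6

By the power rule, an antiderivative is F(r) = 3*r**4/2 + 2*r**3/3.
Then F(2) - F(1) = (88/3) - (13/6) = 163/6.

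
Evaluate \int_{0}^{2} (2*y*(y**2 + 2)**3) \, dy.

320

Let u = y**2 + 2, so du = 2*y dy. When y = 0, u = 2; when y = 2, u = 6.
The integral becomes ∫ u**3 du from 2 to 6, with antiderivative u**4/4.
Back in y: F(y) = (y**2 + 2)**4/4.
Then F(2) - F(0) = (324) - (4) = 320.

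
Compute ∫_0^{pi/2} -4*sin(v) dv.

An antiderivative is F(v) = 4*cos(v).
Then F(pi/2) - F(0) = (0) - (4) = -4.

-4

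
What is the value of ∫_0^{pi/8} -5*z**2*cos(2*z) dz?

5*sqrt(2)*(-8*pi - pi**2 + 32)/256

Integrate by parts twice (u = z^2, dv = -5*cos(2*z) dz).
An antiderivative is F(z) = -5*z**2*sin(2*z)/2 - 5*z*cos(2*z)/2 + 5*sin(2*z)/4.
Then F(pi/8) - F(0) = (5*sqrt(2)*(-8*pi - pi**2 + 32)/256) - (0) = 5*sqrt(2)*(-8*pi - pi**2 + 32)/256.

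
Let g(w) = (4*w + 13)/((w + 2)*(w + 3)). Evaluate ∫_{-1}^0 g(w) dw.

Factor the denominator: w**2 + 5*w + 6 = (w + 3)(w + 2).
Partial fractions: (4*w + 13)/((w + 2)*(w + 3)) = -1/(w + 3) + 5/(w + 2).
An antiderivative is F(w) = 5*log(w + 2) - log(w + 3).
Then F(0) - F(-1) = (log(32/3)) - (-log(2)) = log(64/3).

log(64/3)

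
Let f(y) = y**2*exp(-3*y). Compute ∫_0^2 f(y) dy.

Integrate by parts twice (u = y^2, dv = exp(-3*y) dy).
An antiderivative is F(y) = (-9*y**2 - 6*y - 2)*exp(-3*y)/27.
Then F(2) - F(0) = (-50*exp(-6)/27) - (-2/27) = 2/27 - 50*exp(-6)/27.

2/27 - 50*exp(-6)/27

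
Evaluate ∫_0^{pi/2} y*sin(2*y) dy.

Integrate by parts once (u = y, dv = sin(2*y) dy).
An antiderivative is F(y) = -y*cos(2*y)/2 + sin(2*y)/4.
Then F(pi/2) - F(0) = (pi/4) - (0) = pi/4.

pi/4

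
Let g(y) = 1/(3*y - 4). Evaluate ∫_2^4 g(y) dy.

An antiderivative is F(y) = log(3*y - 4)/3.
Then F(4) - F(2) = (log(2)) - (log(2)/3) = 2*log(2)/3.

2*log(2)/3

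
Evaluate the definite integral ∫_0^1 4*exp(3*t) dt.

-4/3 + 4*exp(3)/3

An antiderivative is F(t) = 4*exp(3*t)/3.
Then F(1) - F(0) = (4*exp(3)/3) - (4/3) = -4/3 + 4*exp(3)/3.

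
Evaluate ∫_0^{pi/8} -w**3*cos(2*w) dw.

Integrate by parts 3 times (u = w^3, dv = -cos(2*w) dw).
An antiderivative is F(w) = -w**3*sin(2*w)/2 - 3*w**2*cos(2*w)/4 + 3*w*sin(2*w)/4 + 3*cos(2*w)/8.
Then F(pi/8) - F(0) = (sqrt(2)*(-12*pi**2 - pi**3 + 96*pi + 384)/2048) - (3/8) = -3/8 - 3*sqrt(2)*pi**2/512 - sqrt(2)*pi**3/2048 + 3*sqrt(2)*pi/64 + 3*sqrt(2)/16.

-3/8 - 3*sqrt(2)*pi**2/512 - sqrt(2)*pi**3/2048 + 3*sqrt(2)*pi/64 + 3*sqrt(2)/16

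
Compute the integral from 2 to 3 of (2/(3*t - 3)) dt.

2*log(2)/3

An antiderivative is F(t) = 2*log(3*t - 3)/3.
Then F(3) - F(2) = (2*log(6)/3) - (2*log(3)/3) = 2*log(2)/3.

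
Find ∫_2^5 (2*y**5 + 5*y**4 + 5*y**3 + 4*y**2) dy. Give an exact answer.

36789/4

By the power rule, an antiderivative is F(y) = y**6/3 + y**5 + 5*y**4/4 + 4*y**3/3.
Then F(5) - F(2) = (37125/4) - (84) = 36789/4.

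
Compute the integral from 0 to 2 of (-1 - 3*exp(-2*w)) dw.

-7/2 + 3*exp(-4)/2

An antiderivative is F(w) = -w + 3*exp(-2*w)/2.
Then F(2) - F(0) = (-2 + 3*exp(-4)/2) - (3/2) = -7/2 + 3*exp(-4)/2.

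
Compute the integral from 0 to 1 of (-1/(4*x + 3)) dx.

-log(7)/4 + log(3)/4

An antiderivative is F(x) = -log(4*x + 3)/4.
Then F(1) - F(0) = (-log(7)/4) - (-log(3)/4) = -log(7)/4 + log(3)/4.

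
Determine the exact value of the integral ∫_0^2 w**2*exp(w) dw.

Integrate by parts twice (u = w^2, dv = exp(w) dw).
An antiderivative is F(w) = (w**2 - 2*w + 2)*exp(w).
Then F(2) - F(0) = (2*exp(2)) - (2) = -2 + 2*exp(2).

-2 + 2*exp(2)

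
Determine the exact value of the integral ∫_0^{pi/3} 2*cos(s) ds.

sqrt(3)

An antiderivative is F(s) = 2*sin(s).
Then F(pi/3) - F(0) = (sqrt(3)) - (0) = sqrt(3).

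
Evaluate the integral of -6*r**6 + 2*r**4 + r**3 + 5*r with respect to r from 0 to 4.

-473544/35

By the power rule, an antiderivative is F(r) = -6*r**7/7 + 2*r**5/5 + r**4/4 + 5*r**2/2.
Then F(4) - F(0) = (-473544/35) - (0) = -473544/35.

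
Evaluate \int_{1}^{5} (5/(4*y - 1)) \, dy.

An antiderivative is F(y) = 5*log(4*y - 1)/4.
Then F(5) - F(1) = (5*log(19)/4) - (5*log(3)/4) = -5*log(3)/4 + 5*log(19)/4.

-5*log(3)/4 + 5*log(19)/4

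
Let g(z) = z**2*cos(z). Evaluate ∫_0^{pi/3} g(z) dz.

Integrate by parts twice (u = z^2, dv = cos(z) dz).
An antiderivative is F(z) = z**2*sin(z) + 2*z*cos(z) - 2*sin(z).
Then F(pi/3) - F(0) = (-sqrt(3) + sqrt(3)*pi**2/18 + pi/3) - (0) = -sqrt(3) + sqrt(3)*pi**2/18 + pi/3.

-sqrt(3) + sqrt(3)*pi**2/18 + pi/3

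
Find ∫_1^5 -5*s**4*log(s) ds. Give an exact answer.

3124/5 - 3125*log(5)

Integrate by parts once (u = ln s, dv = -5*s**4 ds).
An antiderivative is F(s) = -s**5*(5*log(s) - 1)/5.
Then F(5) - F(1) = (625 - 3125*log(5)) - (1/5) = 3124/5 - 3125*log(5).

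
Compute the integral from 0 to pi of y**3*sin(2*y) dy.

pi*(3 - 2*pi**2)/4

Integrate by parts 3 times (u = y^3, dv = sin(2*y) dy).
An antiderivative is F(y) = -y**3*cos(2*y)/2 + 3*y**2*sin(2*y)/4 + 3*y*cos(2*y)/4 - 3*sin(2*y)/8.
Then F(pi) - F(0) = (pi*(3 - 2*pi**2)/4) - (0) = pi*(3 - 2*pi**2)/4.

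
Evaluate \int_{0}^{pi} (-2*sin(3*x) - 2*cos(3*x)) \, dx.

-4/3

An antiderivative is F(x) = -2*sin(3*x)/3 + 2*cos(3*x)/3.
Then F(pi) - F(0) = (-2/3) - (2/3) = -4/3.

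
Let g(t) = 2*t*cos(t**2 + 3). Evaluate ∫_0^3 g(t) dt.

sin(12) - sin(3)

Let u = t**2 + 3, so du = 2*t dt. When t = 0, u = 3; when t = 3, u = 12.
The integral becomes ∫ cos(u) du from 3 to 12, with antiderivative sin(u).
Back in t: F(t) = sin(t**2 + 3).
Then F(3) - F(0) = (sin(12)) - (sin(3)) = sin(12) - sin(3).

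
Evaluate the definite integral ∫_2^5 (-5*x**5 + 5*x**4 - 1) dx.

-19755/2

By the power rule, an antiderivative is F(x) = -5*x**6/6 + x**5 - x.
Then F(5) - F(2) = (-59405/6) - (-70/3) = -19755/2.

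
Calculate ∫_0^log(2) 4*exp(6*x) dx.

Let u = exp(x), so du = exp(x) dx. When x = 0, u = 1; when x = log(2), u = 2.
The integral becomes 4·∫ u**5 du from 1 to 2, with antiderivative 2*u**6/3.
Back in x: F(x) = 2*exp(6*x)/3.
Then F(log(2)) - F(0) = (128/3) - (2/3) = 42.

42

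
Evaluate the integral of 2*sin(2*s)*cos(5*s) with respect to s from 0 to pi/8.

-4/21 + sqrt(2 - sqrt(2))/6 + sqrt(sqrt(2) + 2)/14

Use the identity sin(2*s)cos(5*s) = [sin(7*s) + sin(-3*s)]/2.
An antiderivative is F(s) = cos(3*s)/3 - cos(7*s)/7.
Then F(pi/8) - F(0) = (sqrt(2 - sqrt(2))/6 + sqrt(sqrt(2) + 2)/14) - (4/21) = -4/21 + sqrt(2 - sqrt(2))/6 + sqrt(sqrt(2) + 2)/14.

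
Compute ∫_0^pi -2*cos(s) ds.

0

An antiderivative is F(s) = -2*sin(s).
Then F(pi) - F(0) = (0) - (0) = 0.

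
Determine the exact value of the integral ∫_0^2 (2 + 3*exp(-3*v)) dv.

An antiderivative is F(v) = 2*v - exp(-3*v).
Then F(2) - F(0) = (4 - exp(-6)) - (-1) = 5 - exp(-6).

5 - exp(-6)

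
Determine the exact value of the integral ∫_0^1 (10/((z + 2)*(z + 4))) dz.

Factor the denominator: z**2 + 6*z + 8 = (z + 4)(z + 2).
Partial fractions: 10/((z + 2)*(z + 4)) = -5/(z + 4) + 5/(z + 2).
An antiderivative is F(z) = 5*log(z + 2) - 5*log(z + 4).
Then F(1) - F(0) = (-5*log(5) + 5*log(3)) - (-log(32)) = -5*log(5) + 5*log(2) + 5*log(3).

-5*log(5) + 5*log(2) + 5*log(3)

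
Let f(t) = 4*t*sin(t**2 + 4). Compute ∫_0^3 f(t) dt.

-2*cos(13) + 2*cos(4)

Let u = t**2 + 4, so du = 2*t dt. When t = 0, u = 4; when t = 3, u = 13.
The integral becomes 2·∫ sin(u) du from 4 to 13, with antiderivative -2*cos(u).
Back in t: F(t) = -2*cos(t**2 + 4).
Then F(3) - F(0) = (-2*cos(13)) - (-2*cos(4)) = -2*cos(13) + 2*cos(4).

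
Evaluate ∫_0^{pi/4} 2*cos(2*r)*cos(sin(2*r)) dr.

Let u = sin(2*r), so du = 2*cos(2*r) dr. When r = 0, u = 0; when r = pi/4, u = 1.
The integral becomes ∫ cos(u) du from 0 to 1, with antiderivative sin(u).
Back in r: F(r) = sin(sin(2*r)).
Then F(pi/4) - F(0) = (sin(1)) - (0) = sin(1).

sin(1)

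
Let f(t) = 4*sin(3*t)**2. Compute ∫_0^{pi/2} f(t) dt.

Use the identity sin^2(3*t) = (1 - cos(6*t))/2.
An antiderivative is F(t) = 2*t - sin(6*t)/3.
Then F(pi/2) - F(0) = (pi) - (0) = pi.

pi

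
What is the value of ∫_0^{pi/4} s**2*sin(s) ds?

-2 - sqrt(2)*pi**2/32 + sqrt(2)*pi/4 + sqrt(2)

Integrate by parts twice (u = s^2, dv = sin(s) ds).
An antiderivative is F(s) = -s**2*cos(s) + 2*s*sin(s) + 2*cos(s).
Then F(pi/4) - F(0) = (sqrt(2)*(-pi**2 + 8*pi + 32)/32) - (2) = -2 - sqrt(2)*pi**2/32 + sqrt(2)*pi/4 + sqrt(2).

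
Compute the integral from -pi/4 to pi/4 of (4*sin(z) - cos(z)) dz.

-sqrt(2)

An antiderivative is F(z) = -sin(z) - 4*cos(z).
Then F(pi/4) - F(-pi/4) = (-5*sqrt(2)/2) - (-3*sqrt(2)/2) = -sqrt(2).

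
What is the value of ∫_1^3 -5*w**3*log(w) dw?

Integrate by parts once (u = ln w, dv = -5*w**3 dw).
An antiderivative is F(w) = -5*w**4*(4*log(w) - 1)/16.
Then F(3) - F(1) = (405/16 - 405*log(3)/4) - (5/16) = 25 - 405*log(3)/4.

25 - 405*log(3)/4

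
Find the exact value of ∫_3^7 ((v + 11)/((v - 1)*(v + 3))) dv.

-2*log(5) + 5*log(3)

Factor the denominator: v**2 + 2*v - 3 = (v + 3)(v - 1).
Partial fractions: (v + 11)/((v - 1)*(v + 3)) = -2/(v + 3) + 3/(v - 1).
An antiderivative is F(v) = 3*log(v - 1) - 2*log(v + 3).
Then F(7) - F(3) = (log(54/25)) - (log(2/9)) = -2*log(5) + 5*log(3).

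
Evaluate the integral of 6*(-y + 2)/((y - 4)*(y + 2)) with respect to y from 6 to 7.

Factor the denominator: y**2 - 2*y - 8 = (y + 2)(y - 4).
Partial fractions: 6*(-y + 2)/((y - 4)*(y + 2)) = -4/(y + 2) - 2/(y - 4).
An antiderivative is F(y) = -2*log(y - 4) - 4*log(y + 2).
Then F(7) - F(6) = (-10*log(3)) - (-14*log(2)) = -10*log(3) + 14*log(2).

-10*log(3) + 14*log(2)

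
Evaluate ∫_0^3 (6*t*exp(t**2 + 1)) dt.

-3*exp(1)*(1 - exp(9))

Let u = t**2 + 1, so du = 2*t dt. When t = 0, u = 1; when t = 3, u = 10.
The integral becomes 3·∫ exp(u) du from 1 to 10, with antiderivative 3*exp(u).
Back in t: F(t) = 3*exp(t**2 + 1).
Then F(3) - F(0) = (3*exp(10)) - (3*exp(1)) = -3*exp(1)*(1 - exp(9)).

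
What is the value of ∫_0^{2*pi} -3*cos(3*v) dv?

0

An antiderivative is F(v) = -sin(3*v).
Then F(2*pi) - F(0) = (0) - (0) = 0.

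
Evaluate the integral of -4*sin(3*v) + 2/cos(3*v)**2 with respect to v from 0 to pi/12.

-2/3 + 2*sqrt(2)/3

An antiderivative is F(v) = 4*cos(3*v)/3 + 2*tan(3*v)/3.
Then F(pi/12) - F(0) = (2/3 + 2*sqrt(2)/3) - (4/3) = -2/3 + 2*sqrt(2)/3.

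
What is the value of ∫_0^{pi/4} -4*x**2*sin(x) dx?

-4*sqrt(2) - sqrt(2)*pi + sqrt(2)*pi**2/8 + 8

Integrate by parts twice (u = x^2, dv = -4*sin(x) dx).
An antiderivative is F(x) = 4*x**2*cos(x) - 8*x*sin(x) - 8*cos(x).
Then F(pi/4) - F(0) = (sqrt(2)*(-4 - pi + pi**2/8)) - (-8) = -4*sqrt(2) - sqrt(2)*pi + sqrt(2)*pi**2/8 + 8.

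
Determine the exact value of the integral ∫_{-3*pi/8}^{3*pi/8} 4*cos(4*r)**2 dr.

Use the identity cos^2(4*r) = (1 + cos(8*r))/2.
An antiderivative is F(r) = 2*r + sin(8*r)/4.
Then F(3*pi/8) - F(-3*pi/8) = (3*pi/4) - (-3*pi/4) = 3*pi/2.

3*pi/2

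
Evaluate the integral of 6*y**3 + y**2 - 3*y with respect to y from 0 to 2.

By the power rule, an antiderivative is F(y) = 3*y**4/2 + y**3/3 - 3*y**2/2.
Then F(2) - F(0) = (62/3) - (0) = 62/3.

62/3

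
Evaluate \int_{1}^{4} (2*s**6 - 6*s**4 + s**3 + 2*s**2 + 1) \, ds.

By the power rule, an antiderivative is F(s) = 2*s**7/7 - 6*s**5/5 + s**4/4 + 2*s**3/3 + s.
Then F(4) - F(1) = (374116/105) - (421/420) = 498681/140.

498681/140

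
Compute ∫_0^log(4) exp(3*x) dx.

21

Let u = exp(x), so du = exp(x) dx. When x = 0, u = 1; when x = log(4), u = 4.
The integral becomes ∫ u**2 du from 1 to 4, with antiderivative u**3/3.
Back in x: F(x) = exp(3*x)/3.
Then F(log(4)) - F(0) = (64/3) - (1/3) = 21.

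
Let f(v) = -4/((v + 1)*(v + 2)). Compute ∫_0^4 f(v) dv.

-4*log(5) + 4*log(3)

Factor the denominator: v**2 + 3*v + 2 = (v + 2)(v + 1).
Partial fractions: -4/((v + 1)*(v + 2)) = 4/(v + 2) - 4/(v + 1).
An antiderivative is F(v) = -4*log(v + 1) + 4*log(v + 2).
Then F(4) - F(0) = (-4*log(5) + 4*log(2) + 4*log(3)) - (log(16)) = -4*log(5) + 4*log(3).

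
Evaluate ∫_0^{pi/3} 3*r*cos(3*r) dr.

-2/3

Integrate by parts once (u = r, dv = 3*cos(3*r) dr).
An antiderivative is F(r) = r*sin(3*r) + cos(3*r)/3.
Then F(pi/3) - F(0) = (-1/3) - (1/3) = -2/3.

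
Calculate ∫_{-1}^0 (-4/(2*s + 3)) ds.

-log(9)

An antiderivative is F(s) = -2*log(2*s + 3).
Then F(0) - F(-1) = (-log(9)) - (0) = -log(9).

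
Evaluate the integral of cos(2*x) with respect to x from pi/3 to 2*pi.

-sqrt(3)/4

An antiderivative is F(x) = sin(2*x)/2.
Then F(2*pi) - F(pi/3) = (0) - (sqrt(3)/4) = -sqrt(3)/4.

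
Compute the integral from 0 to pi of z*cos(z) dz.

Integrate by parts once (u = z, dv = cos(z) dz).
An antiderivative is F(z) = z*sin(z) + cos(z).
Then F(pi) - F(0) = (-1) - (1) = -2.

-2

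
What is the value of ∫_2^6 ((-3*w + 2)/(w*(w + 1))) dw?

-5*log(7) + 7*log(3)

Factor the denominator: w**2 + w = (w + 1)w.
Partial fractions: (-3*w + 2)/(w*(w + 1)) = -5/(w + 1) + 2/w.
An antiderivative is F(w) = 2*log(w) - 5*log(w + 1).
Then F(6) - F(2) = (-5*log(7) + 2*log(2) + 2*log(3)) - (-5*log(3) + 2*log(2)) = -5*log(7) + 7*log(3).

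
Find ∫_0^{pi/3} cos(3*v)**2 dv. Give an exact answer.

Use the identity cos^2(3*v) = (1 + cos(6*v))/2.
An antiderivative is F(v) = v/2 + sin(6*v)/12.
Then F(pi/3) - F(0) = (pi/6) - (0) = pi/6.

pi/6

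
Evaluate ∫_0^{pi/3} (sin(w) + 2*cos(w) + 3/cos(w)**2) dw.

An antiderivative is F(w) = 2*sin(w) - cos(w) + 3*tan(w).
Then F(pi/3) - F(0) = (-1/2 + 4*sqrt(3)) - (-1) = 1/2 + 4*sqrt(3).

1/2 + 4*sqrt(3)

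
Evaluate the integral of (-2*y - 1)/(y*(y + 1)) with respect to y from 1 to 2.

-log(3)

Factor the denominator: y**2 + y = (y + 1)y.
Partial fractions: (-2*y - 1)/(y*(y + 1)) = -1/(y + 1) - 1/y.
An antiderivative is F(y) = -log(y) - log(y + 1).
Then F(2) - F(1) = (-log(6)) - (-log(2)) = -log(3).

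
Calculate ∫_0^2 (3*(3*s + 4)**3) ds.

Let u = 3*s + 4, so du = 3 ds. When s = 0, u = 4; when s = 2, u = 10.
The integral becomes ∫ u**3 du from 4 to 10, with antiderivative u**4/4.
Back in s: F(s) = (3*s + 4)**4/4.
Then F(2) - F(0) = (2500) - (64) = 2436.

2436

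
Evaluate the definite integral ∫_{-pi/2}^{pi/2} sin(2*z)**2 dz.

pi/2

Use the identity sin^2(2*z) = (1 - cos(4*z))/2.
An antiderivative is F(z) = z/2 - sin(4*z)/8.
Then F(pi/2) - F(-pi/2) = (pi/4) - (-pi/4) = pi/2.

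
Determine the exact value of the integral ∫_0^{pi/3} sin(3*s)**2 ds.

Use the identity sin^2(3*s) = (1 - cos(6*s))/2.
An antiderivative is F(s) = s/2 - sin(6*s)/12.
Then F(pi/3) - F(0) = (pi/6) - (0) = pi/6.

pi/6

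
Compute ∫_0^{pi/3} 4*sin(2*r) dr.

An antiderivative is F(r) = -2*cos(2*r).
Then F(pi/3) - F(0) = (1) - (-2) = 3.

3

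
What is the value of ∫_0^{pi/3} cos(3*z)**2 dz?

pi/6

Use the identity cos^2(3*z) = (1 + cos(6*z))/2.
An antiderivative is F(z) = z/2 + sin(6*z)/12.
Then F(pi/3) - F(0) = (pi/6) - (0) = pi/6.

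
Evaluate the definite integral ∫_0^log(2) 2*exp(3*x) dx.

Let u = exp(x), so du = exp(x) dx. When x = 0, u = 1; when x = log(2), u = 2.
The integral becomes 2·∫ u**2 du from 1 to 2, with antiderivative 2*u**3/3.
Back in x: F(x) = 2*exp(3*x)/3.
Then F(log(2)) - F(0) = (16/3) - (2/3) = 14/3.

14/3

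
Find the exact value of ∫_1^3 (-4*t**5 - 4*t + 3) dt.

-1486/3

By the power rule, an antiderivative is F(t) = -2*t**6/3 - 2*t**2 + 3*t.
Then F(3) - F(1) = (-495) - (1/3) = -1486/3.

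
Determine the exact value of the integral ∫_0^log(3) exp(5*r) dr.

Let u = exp(r), so du = exp(r) dr. When r = 0, u = 1; when r = log(3), u = 3.
The integral becomes ∫ u**4 du from 1 to 3, with antiderivative u**5/5.
Back in r: F(r) = exp(5*r)/5.
Then F(log(3)) - F(0) = (243/5) - (1/5) = 242/5.

242/5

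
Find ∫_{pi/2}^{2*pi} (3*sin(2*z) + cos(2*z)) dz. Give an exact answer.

An antiderivative is F(z) = sin(2*z)/2 - 3*cos(2*z)/2.
Then F(2*pi) - F(pi/2) = (-3/2) - (3/2) = -3.

-3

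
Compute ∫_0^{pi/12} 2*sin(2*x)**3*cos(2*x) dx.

1/64

Let u = sin(2*x), so du = 2*cos(2*x) dx. When x = 0, u = 0; when x = pi/12, u = 1/2.
The integral becomes ∫ u**3 du from 0 to 1/2, with antiderivative u**4/4.
Back in x: F(x) = sin(2*x)**4/4.
Then F(pi/12) - F(0) = (1/64) - (0) = 1/64.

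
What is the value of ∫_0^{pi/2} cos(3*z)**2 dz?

pi/4

Use the identity cos^2(3*z) = (1 + cos(6*z))/2.
An antiderivative is F(z) = z/2 + sin(6*z)/12.
Then F(pi/2) - F(0) = (pi/4) - (0) = pi/4.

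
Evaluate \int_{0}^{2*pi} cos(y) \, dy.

An antiderivative is F(y) = sin(y).
Then F(2*pi) - F(0) = (0) - (0) = 0.

0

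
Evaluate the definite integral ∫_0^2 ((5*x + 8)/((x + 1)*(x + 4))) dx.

-4*log(2) + 5*log(3)

Factor the denominator: x**2 + 5*x + 4 = (x + 4)(x + 1).
Partial fractions: (5*x + 8)/((x + 1)*(x + 4)) = 4/(x + 4) + 1/(x + 1).
An antiderivative is F(x) = log(x + 1) + 4*log(x + 4).
Then F(2) - F(0) = (4*log(2) + 5*log(3)) - (8*log(2)) = -4*log(2) + 5*log(3).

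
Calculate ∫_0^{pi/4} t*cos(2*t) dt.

-1/4 + pi/8

Integrate by parts once (u = t, dv = cos(2*t) dt).
An antiderivative is F(t) = t*sin(2*t)/2 + cos(2*t)/4.
Then F(pi/4) - F(0) = (pi/8) - (1/4) = -1/4 + pi/8.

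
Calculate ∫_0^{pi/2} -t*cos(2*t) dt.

1/2

Integrate by parts once (u = t, dv = -cos(2*t) dt).
An antiderivative is F(t) = -t*sin(2*t)/2 - cos(2*t)/4.
Then F(pi/2) - F(0) = (1/4) - (-1/4) = 1/2.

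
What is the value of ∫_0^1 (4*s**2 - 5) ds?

By the power rule, an antiderivative is F(s) = 4*s**3/3 - 5*s.
Then F(1) - F(0) = (-11/3) - (0) = -11/3.

-11/3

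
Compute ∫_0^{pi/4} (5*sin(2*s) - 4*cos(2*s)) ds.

An antiderivative is F(s) = -2*sin(2*s) - 5*cos(2*s)/2.
Then F(pi/4) - F(0) = (-2) - (-5/2) = 1/2.

1/2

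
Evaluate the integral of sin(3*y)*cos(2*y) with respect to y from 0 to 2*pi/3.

9/10

Use the identity sin(3*y)cos(2*y) = [sin(5*y) + sin(y)]/2.
An antiderivative is F(y) = -cos(y)/2 - cos(5*y)/10.
Then F(2*pi/3) - F(0) = (3/10) - (-3/5) = 9/10.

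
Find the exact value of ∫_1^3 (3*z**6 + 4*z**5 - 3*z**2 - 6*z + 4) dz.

By the power rule, an antiderivative is F(z) = 3*z**7/7 + 2*z**6/3 - z**3 - 3*z**2 + 4*z.
Then F(3) - F(1) = (9669/7) - (23/21) = 28984/21.

28984/21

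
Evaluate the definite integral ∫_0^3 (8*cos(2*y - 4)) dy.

4*sin(4) + 4*sin(2)

Let u = 2*y - 4, so du = 2 dy. When y = 0, u = -4; when y = 3, u = 2.
The integral becomes 4·∫ cos(u) du from -4 to 2, with antiderivative 4*sin(u).
Back in y: F(y) = 4*sin(2*y - 4).
Then F(3) - F(0) = (4*sin(2)) - (-4*sin(4)) = 4*sin(4) + 4*sin(2).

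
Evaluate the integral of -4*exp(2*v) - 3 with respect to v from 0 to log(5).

An antiderivative is F(v) = -2*exp(2*v) - 3*v.
Then F(log(5)) - F(0) = (-50 - 3*log(5)) - (-2) = -48 - 3*log(5).

-48 - 3*log(5)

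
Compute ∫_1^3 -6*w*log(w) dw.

Integrate by parts once (u = ln w, dv = -6*w dw).
An antiderivative is F(w) = -3*w**2*(2*log(w) - 1)/2.
Then F(3) - F(1) = (27/2 - 27*log(3)) - (3/2) = 12 - 27*log(3).

12 - 27*log(3)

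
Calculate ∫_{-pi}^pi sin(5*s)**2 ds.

pi

Use the identity sin^2(5*s) = (1 - cos(10*s))/2.
An antiderivative is F(s) = s/2 - sin(10*s)/20.
Then F(pi) - F(-pi) = (pi/2) - (-pi/2) = pi.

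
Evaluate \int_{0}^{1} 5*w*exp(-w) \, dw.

5 - 10*exp(-1)

Integrate by parts once (u = w, dv = 5*exp(-w) dw).
An antiderivative is F(w) = (-5*w - 5)*exp(-w).
Then F(1) - F(0) = (-10*exp(-1)) - (-5) = 5 - 10*exp(-1).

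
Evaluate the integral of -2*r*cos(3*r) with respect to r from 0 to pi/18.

Integrate by parts once (u = r, dv = -2*cos(3*r) dr).
An antiderivative is F(r) = -2*r*sin(3*r)/3 - 2*cos(3*r)/9.
Then F(pi/18) - F(0) = (-sqrt(3)/9 - pi/54) - (-2/9) = -sqrt(3)/9 - pi/54 + 2/9.

-sqrt(3)/9 - pi/54 + 2/9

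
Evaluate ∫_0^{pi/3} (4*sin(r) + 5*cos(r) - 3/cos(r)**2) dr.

2 - sqrt(3)/2

An antiderivative is F(r) = 5*sin(r) - 4*cos(r) - 3*tan(r).
Then F(pi/3) - F(0) = (-2 - sqrt(3)/2) - (-4) = 2 - sqrt(3)/2.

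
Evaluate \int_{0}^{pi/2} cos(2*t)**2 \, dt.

pi/4

Use the identity cos^2(2*t) = (1 + cos(4*t))/2.
An antiderivative is F(t) = t/2 + sin(4*t)/8.
Then F(pi/2) - F(0) = (pi/4) - (0) = pi/4.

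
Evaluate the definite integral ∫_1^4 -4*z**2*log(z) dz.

28 - 512*log(2)/3

Integrate by parts once (u = ln z, dv = -4*z**2 dz).
An antiderivative is F(z) = -4*z**3*(3*log(z) - 1)/9.
Then F(4) - F(1) = (256/9 - 512*log(2)/3) - (4/9) = 28 - 512*log(2)/3.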